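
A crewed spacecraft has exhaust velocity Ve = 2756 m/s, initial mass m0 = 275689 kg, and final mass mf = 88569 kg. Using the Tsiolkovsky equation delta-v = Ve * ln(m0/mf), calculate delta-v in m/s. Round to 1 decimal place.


Step 1: Mass ratio m0/mf = 275689 / 88569 = 3.112703
Step 2: ln(3.112703) = 1.135492
Step 3: delta-v = 2756 * 1.135492 = 3129.4 m/s

3129.4


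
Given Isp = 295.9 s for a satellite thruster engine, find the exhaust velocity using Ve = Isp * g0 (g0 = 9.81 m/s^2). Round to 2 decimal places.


Step 1: Ve = Isp * g0 = 295.9 * 9.81
Step 2: Ve = 2902.78 m/s

2902.78


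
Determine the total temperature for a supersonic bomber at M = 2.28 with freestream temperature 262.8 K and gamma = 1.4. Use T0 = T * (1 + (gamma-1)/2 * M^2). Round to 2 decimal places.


Step 1: (gamma-1)/2 = 0.2
Step 2: M^2 = 5.1984
Step 3: 1 + 0.2 * 5.1984 = 2.03968
Step 4: T0 = 262.8 * 2.03968 = 536.03 K

536.03


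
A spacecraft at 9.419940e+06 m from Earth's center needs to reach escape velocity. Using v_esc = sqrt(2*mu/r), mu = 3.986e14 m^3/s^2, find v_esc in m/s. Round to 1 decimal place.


Step 1: 2*mu/r = 2 * 3.986e14 / 9.419940e+06 = 84628989.1443
Step 2: v_esc = sqrt(84628989.1443) = 9199.4 m/s

9199.4


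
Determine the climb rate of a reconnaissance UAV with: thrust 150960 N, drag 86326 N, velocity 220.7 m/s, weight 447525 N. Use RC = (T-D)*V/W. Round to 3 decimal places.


Step 1: Excess thrust = T - D = 150960 - 86326 = 64634 N
Step 2: Excess power = 64634 * 220.7 = 14264723.8 W
Step 3: RC = 14264723.8 / 447525 = 31.875 m/s

31.875


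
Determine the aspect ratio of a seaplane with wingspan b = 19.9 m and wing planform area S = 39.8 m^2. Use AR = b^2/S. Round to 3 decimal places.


Step 1: b^2 = 19.9^2 = 396.01
Step 2: AR = 396.01 / 39.8 = 9.950

9.950


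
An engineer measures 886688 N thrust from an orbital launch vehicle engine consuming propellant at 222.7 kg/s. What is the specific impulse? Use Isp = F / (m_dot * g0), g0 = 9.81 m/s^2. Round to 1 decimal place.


Step 1: m_dot * g0 = 222.7 * 9.81 = 2184.69
Step 2: Isp = 886688 / 2184.69 = 405.9 s

405.9


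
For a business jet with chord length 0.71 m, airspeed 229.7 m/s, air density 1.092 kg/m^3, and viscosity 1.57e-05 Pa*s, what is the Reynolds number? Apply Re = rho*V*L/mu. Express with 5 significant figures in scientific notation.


Step 1: Numerator = rho * V * L = 1.092 * 229.7 * 0.71 = 178.091004
Step 2: Re = 178.091004 / 1.57e-05
Step 3: Re = 1.1343e+07

1.1343e+07


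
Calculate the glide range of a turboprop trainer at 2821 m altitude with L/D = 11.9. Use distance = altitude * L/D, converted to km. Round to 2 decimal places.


Step 1: Glide distance = altitude * L/D = 2821 * 11.9 = 33569.9 m
Step 2: Convert to km: 33569.9 / 1000 = 33.57 km

33.57


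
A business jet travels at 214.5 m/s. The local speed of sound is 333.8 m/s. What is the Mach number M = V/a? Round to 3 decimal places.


Step 1: M = V / a = 214.5 / 333.8
Step 2: M = 0.643

0.643


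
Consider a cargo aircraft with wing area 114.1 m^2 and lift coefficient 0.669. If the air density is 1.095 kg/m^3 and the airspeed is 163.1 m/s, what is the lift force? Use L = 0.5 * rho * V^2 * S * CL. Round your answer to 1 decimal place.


Step 1: Calculate dynamic pressure q = 0.5 * 1.095 * 163.1^2 = 0.5 * 1.095 * 26601.61 = 14564.3815 Pa
Step 2: Multiply by wing area and lift coefficient: L = 14564.3815 * 114.1 * 0.669
Step 3: L = 1661795.9263 * 0.669 = 1111741.5 N

1111741.5


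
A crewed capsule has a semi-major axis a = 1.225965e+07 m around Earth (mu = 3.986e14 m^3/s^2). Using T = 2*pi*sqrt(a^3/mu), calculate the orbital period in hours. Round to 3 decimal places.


Step 1: a^3 / mu = 1.842613e+21 / 3.986e14 = 4.622713e+06
Step 2: sqrt(4.622713e+06) = 2150.0495 s
Step 3: T = 2*pi * 2150.0495 = 13509.16 s
Step 4: T in hours = 13509.16 / 3600 = 3.753 hours

3.753


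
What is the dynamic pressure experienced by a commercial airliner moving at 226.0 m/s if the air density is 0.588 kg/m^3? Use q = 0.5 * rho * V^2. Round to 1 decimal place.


Step 1: V^2 = 226.0^2 = 51076.0
Step 2: q = 0.5 * 0.588 * 51076.0
Step 3: q = 15016.3 Pa

15016.3


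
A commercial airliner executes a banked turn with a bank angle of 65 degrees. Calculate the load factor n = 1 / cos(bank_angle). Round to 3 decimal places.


Step 1: Convert 65 degrees to radians = 1.134464
Step 2: cos(65 deg) = 0.422618
Step 3: n = 1 / 0.422618 = 2.366

2.366


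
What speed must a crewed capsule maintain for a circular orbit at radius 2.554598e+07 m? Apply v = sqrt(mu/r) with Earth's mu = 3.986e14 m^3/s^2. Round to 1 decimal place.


Step 1: mu / r = 3.986e14 / 2.554598e+07 = 15603237.7697
Step 2: v = sqrt(15603237.7697) = 3950.1 m/s

3950.1


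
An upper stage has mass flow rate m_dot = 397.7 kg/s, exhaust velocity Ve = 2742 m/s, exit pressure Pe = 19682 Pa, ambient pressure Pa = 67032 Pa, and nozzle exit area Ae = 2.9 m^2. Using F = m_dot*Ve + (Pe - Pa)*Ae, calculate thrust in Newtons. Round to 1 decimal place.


Step 1: Momentum thrust = m_dot * Ve = 397.7 * 2742 = 1090493.4 N
Step 2: Pressure thrust = (Pe - Pa) * Ae = (19682 - 67032) * 2.9 = -137315.0 N
Step 3: Total thrust F = 1090493.4 + -137315.0 = 953178.4 N

953178.4


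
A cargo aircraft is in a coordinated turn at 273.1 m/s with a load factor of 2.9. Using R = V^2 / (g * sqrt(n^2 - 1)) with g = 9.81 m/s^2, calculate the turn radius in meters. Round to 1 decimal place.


Step 1: V^2 = 273.1^2 = 74583.61
Step 2: n^2 - 1 = 2.9^2 - 1 = 7.41
Step 3: sqrt(7.41) = 2.722132
Step 4: R = 74583.61 / (9.81 * 2.722132) = 2793.0 m

2793.0


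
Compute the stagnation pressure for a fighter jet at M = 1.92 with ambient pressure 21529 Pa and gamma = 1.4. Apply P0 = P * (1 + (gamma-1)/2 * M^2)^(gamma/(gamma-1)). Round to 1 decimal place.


Step 1: (gamma-1)/2 * M^2 = 0.2 * 3.6864 = 0.73728
Step 2: 1 + 0.73728 = 1.73728
Step 3: Exponent gamma/(gamma-1) = 3.5
Step 4: P0 = 21529 * 1.73728^3.5 = 148788.1 Pa

148788.1


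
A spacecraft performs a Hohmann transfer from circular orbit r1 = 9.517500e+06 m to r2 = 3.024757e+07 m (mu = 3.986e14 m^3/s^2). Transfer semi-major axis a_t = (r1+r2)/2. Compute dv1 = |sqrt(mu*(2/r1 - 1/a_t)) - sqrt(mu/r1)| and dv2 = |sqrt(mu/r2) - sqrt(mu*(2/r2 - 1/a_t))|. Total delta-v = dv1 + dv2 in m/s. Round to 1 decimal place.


Step 1: Transfer semi-major axis a_t = (9.517500e+06 + 3.024757e+07) / 2 = 1.988254e+07 m
Step 2: v1 (circular at r1) = sqrt(mu/r1) = 6471.53 m/s
Step 3: v_t1 = sqrt(mu*(2/r1 - 1/a_t)) = 7982.09 m/s
Step 4: dv1 = |7982.09 - 6471.53| = 1510.56 m/s
Step 5: v2 (circular at r2) = 3630.14 m/s, v_t2 = 2511.59 m/s
Step 6: dv2 = |3630.14 - 2511.59| = 1118.55 m/s
Step 7: Total delta-v = 1510.56 + 1118.55 = 2629.1 m/s

2629.1


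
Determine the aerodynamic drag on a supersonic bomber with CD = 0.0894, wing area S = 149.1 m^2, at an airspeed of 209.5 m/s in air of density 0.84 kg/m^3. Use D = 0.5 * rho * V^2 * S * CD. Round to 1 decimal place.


Step 1: Dynamic pressure q = 0.5 * 0.84 * 209.5^2 = 18433.905 Pa
Step 2: Drag D = q * S * CD = 18433.905 * 149.1 * 0.0894
Step 3: D = 245715.5 N

245715.5


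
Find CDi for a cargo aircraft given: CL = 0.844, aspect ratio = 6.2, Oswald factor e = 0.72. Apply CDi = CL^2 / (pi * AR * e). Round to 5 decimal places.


Step 1: CL^2 = 0.844^2 = 0.712336
Step 2: pi * AR * e = 3.14159 * 6.2 * 0.72 = 14.02407
Step 3: CDi = 0.712336 / 14.02407 = 0.05079

0.05079


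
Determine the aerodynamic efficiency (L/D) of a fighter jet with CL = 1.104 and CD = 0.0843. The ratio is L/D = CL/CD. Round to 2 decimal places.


Step 1: L/D = CL / CD = 1.104 / 0.0843
Step 2: L/D = 13.10

13.10


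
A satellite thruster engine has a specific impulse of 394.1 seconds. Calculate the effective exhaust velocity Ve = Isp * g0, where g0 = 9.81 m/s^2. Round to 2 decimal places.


Step 1: Ve = Isp * g0 = 394.1 * 9.81
Step 2: Ve = 3866.12 m/s

3866.12


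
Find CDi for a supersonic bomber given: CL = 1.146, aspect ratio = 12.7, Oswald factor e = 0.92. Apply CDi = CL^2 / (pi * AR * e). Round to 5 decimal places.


Step 1: CL^2 = 1.146^2 = 1.313316
Step 2: pi * AR * e = 3.14159 * 12.7 * 0.92 = 36.706369
Step 3: CDi = 1.313316 / 36.706369 = 0.03578

0.03578


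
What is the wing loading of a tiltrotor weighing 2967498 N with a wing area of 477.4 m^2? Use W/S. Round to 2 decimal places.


Step 1: Wing loading = W / S = 2967498 / 477.4
Step 2: Wing loading = 6215.96 N/m^2

6215.96


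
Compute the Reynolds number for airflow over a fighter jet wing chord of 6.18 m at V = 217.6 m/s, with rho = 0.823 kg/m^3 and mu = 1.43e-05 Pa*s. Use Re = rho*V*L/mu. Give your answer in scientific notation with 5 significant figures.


Step 1: Numerator = rho * V * L = 0.823 * 217.6 * 6.18 = 1106.744064
Step 2: Re = 1106.744064 / 1.43e-05
Step 3: Re = 7.7395e+07

7.7395e+07


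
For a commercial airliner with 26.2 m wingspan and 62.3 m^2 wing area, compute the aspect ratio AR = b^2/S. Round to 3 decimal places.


Step 1: b^2 = 26.2^2 = 686.44
Step 2: AR = 686.44 / 62.3 = 11.018

11.018


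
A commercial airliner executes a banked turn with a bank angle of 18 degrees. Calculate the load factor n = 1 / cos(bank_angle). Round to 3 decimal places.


Step 1: Convert 18 degrees to radians = 0.314159
Step 2: cos(18 deg) = 0.951057
Step 3: n = 1 / 0.951057 = 1.051

1.051


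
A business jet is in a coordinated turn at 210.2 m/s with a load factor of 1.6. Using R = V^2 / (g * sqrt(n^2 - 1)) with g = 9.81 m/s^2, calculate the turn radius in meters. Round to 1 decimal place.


Step 1: V^2 = 210.2^2 = 44184.04
Step 2: n^2 - 1 = 1.6^2 - 1 = 1.56
Step 3: sqrt(1.56) = 1.249
Step 4: R = 44184.04 / (9.81 * 1.249) = 3606.1 m

3606.1


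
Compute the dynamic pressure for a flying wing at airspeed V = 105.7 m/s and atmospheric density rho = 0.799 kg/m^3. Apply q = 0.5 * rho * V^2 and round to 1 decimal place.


Step 1: V^2 = 105.7^2 = 11172.49
Step 2: q = 0.5 * 0.799 * 11172.49
Step 3: q = 4463.4 Pa

4463.4


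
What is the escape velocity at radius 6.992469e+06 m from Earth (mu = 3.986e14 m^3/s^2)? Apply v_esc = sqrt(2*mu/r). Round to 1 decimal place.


Step 1: 2*mu/r = 2 * 3.986e14 / 6.992469e+06 = 114008371.006
Step 2: v_esc = sqrt(114008371.006) = 10677.5 m/s

10677.5


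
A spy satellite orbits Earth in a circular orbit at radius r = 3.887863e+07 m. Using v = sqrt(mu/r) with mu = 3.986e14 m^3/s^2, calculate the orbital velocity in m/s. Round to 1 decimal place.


Step 1: mu / r = 3.986e14 / 3.887863e+07 = 10252418.8738
Step 2: v = sqrt(10252418.8738) = 3201.9 m/s

3201.9


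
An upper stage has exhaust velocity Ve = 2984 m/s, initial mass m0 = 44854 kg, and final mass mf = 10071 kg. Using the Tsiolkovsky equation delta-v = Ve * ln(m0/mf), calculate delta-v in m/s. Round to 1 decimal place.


Step 1: Mass ratio m0/mf = 44854 / 10071 = 4.453778
Step 2: ln(4.453778) = 1.493753
Step 3: delta-v = 2984 * 1.493753 = 4457.4 m/s

4457.4


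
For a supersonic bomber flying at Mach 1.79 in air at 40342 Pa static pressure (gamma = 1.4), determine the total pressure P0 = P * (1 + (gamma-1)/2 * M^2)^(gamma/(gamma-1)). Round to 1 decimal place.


Step 1: (gamma-1)/2 * M^2 = 0.2 * 3.2041 = 0.64082
Step 2: 1 + 0.64082 = 1.64082
Step 3: Exponent gamma/(gamma-1) = 3.5
Step 4: P0 = 40342 * 1.64082^3.5 = 228281.5 Pa

228281.5


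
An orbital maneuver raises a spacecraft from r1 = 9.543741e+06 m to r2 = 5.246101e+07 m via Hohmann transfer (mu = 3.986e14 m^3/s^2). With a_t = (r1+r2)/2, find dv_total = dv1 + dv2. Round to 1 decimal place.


Step 1: Transfer semi-major axis a_t = (9.543741e+06 + 5.246101e+07) / 2 = 3.100238e+07 m
Step 2: v1 (circular at r1) = sqrt(mu/r1) = 6462.63 m/s
Step 3: v_t1 = sqrt(mu*(2/r1 - 1/a_t)) = 8406.79 m/s
Step 4: dv1 = |8406.79 - 6462.63| = 1944.16 m/s
Step 5: v2 (circular at r2) = 2756.45 m/s, v_t2 = 1529.37 m/s
Step 6: dv2 = |2756.45 - 1529.37| = 1227.08 m/s
Step 7: Total delta-v = 1944.16 + 1227.08 = 3171.2 m/s

3171.2


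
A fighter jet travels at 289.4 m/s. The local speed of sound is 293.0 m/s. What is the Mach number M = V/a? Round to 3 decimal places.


Step 1: M = V / a = 289.4 / 293.0
Step 2: M = 0.988

0.988


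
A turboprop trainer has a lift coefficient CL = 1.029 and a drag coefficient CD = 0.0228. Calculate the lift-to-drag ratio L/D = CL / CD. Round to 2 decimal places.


Step 1: L/D = CL / CD = 1.029 / 0.0228
Step 2: L/D = 45.13

45.13


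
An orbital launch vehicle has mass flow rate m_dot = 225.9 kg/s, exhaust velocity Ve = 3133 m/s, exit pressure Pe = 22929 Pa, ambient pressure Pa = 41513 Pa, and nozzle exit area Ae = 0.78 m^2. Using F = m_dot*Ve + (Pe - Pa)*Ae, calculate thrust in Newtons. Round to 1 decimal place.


Step 1: Momentum thrust = m_dot * Ve = 225.9 * 3133 = 707744.7 N
Step 2: Pressure thrust = (Pe - Pa) * Ae = (22929 - 41513) * 0.78 = -14495.52 N
Step 3: Total thrust F = 707744.7 + -14495.52 = 693249.2 N

693249.2


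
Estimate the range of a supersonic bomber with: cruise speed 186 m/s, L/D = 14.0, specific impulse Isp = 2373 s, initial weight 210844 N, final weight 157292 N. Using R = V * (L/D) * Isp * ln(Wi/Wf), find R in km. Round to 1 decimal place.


Step 1: Coefficient = V * (L/D) * Isp = 186 * 14.0 * 2373 = 6179292.0 m
Step 2: Wi/Wf = 210844 / 157292 = 1.340462
Step 3: ln(1.340462) = 0.293015
Step 4: R = 6179292.0 * 0.293015 = 1810622.6 m = 1810.6 km

1810.6


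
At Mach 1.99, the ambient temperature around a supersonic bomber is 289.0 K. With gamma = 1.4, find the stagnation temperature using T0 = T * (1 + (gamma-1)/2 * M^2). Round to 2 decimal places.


Step 1: (gamma-1)/2 = 0.2
Step 2: M^2 = 3.9601
Step 3: 1 + 0.2 * 3.9601 = 1.79202
Step 4: T0 = 289.0 * 1.79202 = 517.89 K

517.89


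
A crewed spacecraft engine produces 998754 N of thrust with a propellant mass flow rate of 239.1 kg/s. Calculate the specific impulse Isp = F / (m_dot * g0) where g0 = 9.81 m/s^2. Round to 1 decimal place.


Step 1: m_dot * g0 = 239.1 * 9.81 = 2345.57
Step 2: Isp = 998754 / 2345.57 = 425.8 s

425.8


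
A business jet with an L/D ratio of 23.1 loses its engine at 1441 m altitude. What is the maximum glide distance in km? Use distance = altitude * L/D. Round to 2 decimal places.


Step 1: Glide distance = altitude * L/D = 1441 * 23.1 = 33287.1 m
Step 2: Convert to km: 33287.1 / 1000 = 33.29 km

33.29


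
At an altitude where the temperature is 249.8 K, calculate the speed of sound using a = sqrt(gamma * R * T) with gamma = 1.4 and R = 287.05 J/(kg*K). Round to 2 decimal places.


Step 1: gamma * R * T = 1.4 * 287.05 * 249.8 = 100387.126
Step 2: a = sqrt(100387.126) = 316.84 m/s

316.84


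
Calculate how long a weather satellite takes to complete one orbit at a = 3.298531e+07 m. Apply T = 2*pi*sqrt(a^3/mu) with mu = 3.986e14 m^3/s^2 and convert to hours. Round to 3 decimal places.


Step 1: a^3 / mu = 3.588903e+22 / 3.986e14 = 9.003770e+07
Step 2: sqrt(9.003770e+07) = 9488.82 s
Step 3: T = 2*pi * 9488.82 = 59620.01 s
Step 4: T in hours = 59620.01 / 3600 = 16.561 hours

16.561


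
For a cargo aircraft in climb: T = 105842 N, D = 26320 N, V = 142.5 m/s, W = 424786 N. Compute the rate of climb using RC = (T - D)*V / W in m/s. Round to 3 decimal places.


Step 1: Excess thrust = T - D = 105842 - 26320 = 79522 N
Step 2: Excess power = 79522 * 142.5 = 11331885.0 W
Step 3: RC = 11331885.0 / 424786 = 26.677 m/s

26.677


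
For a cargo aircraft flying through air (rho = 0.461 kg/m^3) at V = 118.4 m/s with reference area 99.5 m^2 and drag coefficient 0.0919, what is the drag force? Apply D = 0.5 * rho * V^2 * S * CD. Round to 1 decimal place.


Step 1: Dynamic pressure q = 0.5 * 0.461 * 118.4^2 = 3231.2781 Pa
Step 2: Drag D = q * S * CD = 3231.2781 * 99.5 * 0.0919
Step 3: D = 29547.0 N

29547.0


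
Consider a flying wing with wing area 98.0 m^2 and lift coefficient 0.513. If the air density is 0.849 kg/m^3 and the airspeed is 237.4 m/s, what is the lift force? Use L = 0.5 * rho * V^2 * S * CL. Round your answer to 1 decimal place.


Step 1: Calculate dynamic pressure q = 0.5 * 0.849 * 237.4^2 = 0.5 * 0.849 * 56358.76 = 23924.2936 Pa
Step 2: Multiply by wing area and lift coefficient: L = 23924.2936 * 98.0 * 0.513
Step 3: L = 2344580.7748 * 0.513 = 1202769.9 N

1202769.9


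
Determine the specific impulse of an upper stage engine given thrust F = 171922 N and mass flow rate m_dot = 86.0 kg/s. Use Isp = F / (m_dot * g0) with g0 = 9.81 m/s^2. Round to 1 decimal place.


Step 1: m_dot * g0 = 86.0 * 9.81 = 843.66
Step 2: Isp = 171922 / 843.66 = 203.8 s

203.8


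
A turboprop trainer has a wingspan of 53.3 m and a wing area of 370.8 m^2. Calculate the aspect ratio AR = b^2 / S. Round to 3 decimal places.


Step 1: b^2 = 53.3^2 = 2840.89
Step 2: AR = 2840.89 / 370.8 = 7.662

7.662


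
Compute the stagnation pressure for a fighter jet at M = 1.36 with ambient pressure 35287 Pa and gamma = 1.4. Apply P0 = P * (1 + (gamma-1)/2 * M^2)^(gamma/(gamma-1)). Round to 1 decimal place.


Step 1: (gamma-1)/2 * M^2 = 0.2 * 1.8496 = 0.36992
Step 2: 1 + 0.36992 = 1.36992
Step 3: Exponent gamma/(gamma-1) = 3.5
Step 4: P0 = 35287 * 1.36992^3.5 = 106181.3 Pa

106181.3


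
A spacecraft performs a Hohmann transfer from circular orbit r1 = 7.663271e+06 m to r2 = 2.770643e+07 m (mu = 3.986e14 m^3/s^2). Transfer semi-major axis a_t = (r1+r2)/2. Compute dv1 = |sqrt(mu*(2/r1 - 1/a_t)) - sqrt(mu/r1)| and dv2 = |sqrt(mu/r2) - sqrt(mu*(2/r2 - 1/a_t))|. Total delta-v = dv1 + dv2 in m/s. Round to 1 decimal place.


Step 1: Transfer semi-major axis a_t = (7.663271e+06 + 2.770643e+07) / 2 = 1.768485e+07 m
Step 2: v1 (circular at r1) = sqrt(mu/r1) = 7212.1 m/s
Step 3: v_t1 = sqrt(mu*(2/r1 - 1/a_t)) = 9027.16 m/s
Step 4: dv1 = |9027.16 - 7212.1| = 1815.06 m/s
Step 5: v2 (circular at r2) = 3792.96 m/s, v_t2 = 2496.81 m/s
Step 6: dv2 = |3792.96 - 2496.81| = 1296.16 m/s
Step 7: Total delta-v = 1815.06 + 1296.16 = 3111.2 m/s

3111.2


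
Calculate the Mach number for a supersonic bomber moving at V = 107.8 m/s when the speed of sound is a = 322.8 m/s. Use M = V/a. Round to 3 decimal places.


Step 1: M = V / a = 107.8 / 322.8
Step 2: M = 0.334

0.334


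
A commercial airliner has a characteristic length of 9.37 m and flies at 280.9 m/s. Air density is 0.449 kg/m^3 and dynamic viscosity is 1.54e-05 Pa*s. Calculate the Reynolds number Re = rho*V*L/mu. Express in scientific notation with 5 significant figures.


Step 1: Numerator = rho * V * L = 0.449 * 280.9 * 9.37 = 1181.782817
Step 2: Re = 1181.782817 / 1.54e-05
Step 3: Re = 7.6739e+07

7.6739e+07


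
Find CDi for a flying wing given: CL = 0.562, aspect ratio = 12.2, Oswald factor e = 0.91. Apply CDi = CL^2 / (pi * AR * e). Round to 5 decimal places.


Step 1: CL^2 = 0.562^2 = 0.315844
Step 2: pi * AR * e = 3.14159 * 12.2 * 0.91 = 34.877962
Step 3: CDi = 0.315844 / 34.877962 = 0.00906

0.00906


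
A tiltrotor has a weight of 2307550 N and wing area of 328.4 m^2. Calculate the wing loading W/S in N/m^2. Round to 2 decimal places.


Step 1: Wing loading = W / S = 2307550 / 328.4
Step 2: Wing loading = 7026.64 N/m^2

7026.64


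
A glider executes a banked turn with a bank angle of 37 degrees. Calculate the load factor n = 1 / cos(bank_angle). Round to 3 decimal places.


Step 1: Convert 37 degrees to radians = 0.645772
Step 2: cos(37 deg) = 0.798636
Step 3: n = 1 / 0.798636 = 1.252

1.252


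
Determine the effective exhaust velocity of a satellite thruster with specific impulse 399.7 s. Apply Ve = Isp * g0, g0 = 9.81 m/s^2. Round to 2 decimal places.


Step 1: Ve = Isp * g0 = 399.7 * 9.81
Step 2: Ve = 3921.06 m/s

3921.06


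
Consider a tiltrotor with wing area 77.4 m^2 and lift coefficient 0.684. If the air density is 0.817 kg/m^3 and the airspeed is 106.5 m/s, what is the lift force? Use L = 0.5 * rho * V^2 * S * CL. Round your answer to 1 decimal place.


Step 1: Calculate dynamic pressure q = 0.5 * 0.817 * 106.5^2 = 0.5 * 0.817 * 11342.25 = 4633.3091 Pa
Step 2: Multiply by wing area and lift coefficient: L = 4633.3091 * 77.4 * 0.684
Step 3: L = 358618.1263 * 0.684 = 245294.8 N

245294.8


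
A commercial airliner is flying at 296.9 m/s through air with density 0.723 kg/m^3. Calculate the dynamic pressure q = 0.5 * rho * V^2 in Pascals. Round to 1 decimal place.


Step 1: V^2 = 296.9^2 = 88149.61
Step 2: q = 0.5 * 0.723 * 88149.61
Step 3: q = 31866.1 Pa

31866.1


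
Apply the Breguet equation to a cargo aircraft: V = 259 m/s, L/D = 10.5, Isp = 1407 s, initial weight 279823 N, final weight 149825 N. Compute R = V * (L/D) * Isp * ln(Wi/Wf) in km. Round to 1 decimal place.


Step 1: Coefficient = V * (L/D) * Isp = 259 * 10.5 * 1407 = 3826336.5 m
Step 2: Wi/Wf = 279823 / 149825 = 1.867666
Step 3: ln(1.867666) = 0.624689
Step 4: R = 3826336.5 * 0.624689 = 2390271.5 m = 2390.3 km

2390.3


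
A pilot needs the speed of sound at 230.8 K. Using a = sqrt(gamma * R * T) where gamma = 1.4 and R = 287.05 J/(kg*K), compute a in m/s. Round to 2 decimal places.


Step 1: gamma * R * T = 1.4 * 287.05 * 230.8 = 92751.596
Step 2: a = sqrt(92751.596) = 304.55 m/s

304.55


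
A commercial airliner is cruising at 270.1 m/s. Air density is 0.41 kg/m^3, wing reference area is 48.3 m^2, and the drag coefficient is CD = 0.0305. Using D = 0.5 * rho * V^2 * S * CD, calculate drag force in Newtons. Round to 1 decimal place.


Step 1: Dynamic pressure q = 0.5 * 0.41 * 270.1^2 = 14955.5721 Pa
Step 2: Drag D = q * S * CD = 14955.5721 * 48.3 * 0.0305
Step 3: D = 22031.8 N

22031.8


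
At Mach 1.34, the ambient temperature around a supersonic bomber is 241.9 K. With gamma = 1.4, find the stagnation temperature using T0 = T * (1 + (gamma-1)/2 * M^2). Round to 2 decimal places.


Step 1: (gamma-1)/2 = 0.2
Step 2: M^2 = 1.7956
Step 3: 1 + 0.2 * 1.7956 = 1.35912
Step 4: T0 = 241.9 * 1.35912 = 328.77 K

328.77


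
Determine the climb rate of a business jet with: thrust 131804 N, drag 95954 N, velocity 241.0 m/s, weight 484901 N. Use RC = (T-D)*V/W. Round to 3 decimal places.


Step 1: Excess thrust = T - D = 131804 - 95954 = 35850 N
Step 2: Excess power = 35850 * 241.0 = 8639850.0 W
Step 3: RC = 8639850.0 / 484901 = 17.818 m/s

17.818


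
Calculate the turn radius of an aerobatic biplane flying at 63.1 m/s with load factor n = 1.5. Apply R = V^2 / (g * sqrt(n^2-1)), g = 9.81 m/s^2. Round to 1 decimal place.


Step 1: V^2 = 63.1^2 = 3981.61
Step 2: n^2 - 1 = 1.5^2 - 1 = 1.25
Step 3: sqrt(1.25) = 1.118034
Step 4: R = 3981.61 / (9.81 * 1.118034) = 363.0 m

363.0


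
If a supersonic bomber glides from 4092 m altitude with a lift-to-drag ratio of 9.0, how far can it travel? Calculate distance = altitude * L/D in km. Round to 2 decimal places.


Step 1: Glide distance = altitude * L/D = 4092 * 9.0 = 36828.0 m
Step 2: Convert to km: 36828.0 / 1000 = 36.83 km

36.83


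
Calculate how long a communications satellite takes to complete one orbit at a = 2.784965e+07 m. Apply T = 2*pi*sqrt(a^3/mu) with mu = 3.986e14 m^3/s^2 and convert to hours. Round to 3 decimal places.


Step 1: a^3 / mu = 2.160027e+22 / 3.986e14 = 5.419035e+07
Step 2: sqrt(5.419035e+07) = 7361.4093 s
Step 3: T = 2*pi * 7361.4093 = 46253.1 s
Step 4: T in hours = 46253.1 / 3600 = 12.848 hours

12.848


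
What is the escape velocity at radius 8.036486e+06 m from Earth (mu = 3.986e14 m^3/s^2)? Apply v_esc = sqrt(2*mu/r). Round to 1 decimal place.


Step 1: 2*mu/r = 2 * 3.986e14 / 8.036486e+06 = 99197584.616
Step 2: v_esc = sqrt(99197584.616) = 9959.8 m/s

9959.8


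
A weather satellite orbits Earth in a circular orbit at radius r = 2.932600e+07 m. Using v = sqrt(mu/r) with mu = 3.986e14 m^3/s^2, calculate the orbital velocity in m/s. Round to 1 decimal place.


Step 1: mu / r = 3.986e14 / 2.932600e+07 = 13592034.3722
Step 2: v = sqrt(13592034.3722) = 3686.7 m/s

3686.7


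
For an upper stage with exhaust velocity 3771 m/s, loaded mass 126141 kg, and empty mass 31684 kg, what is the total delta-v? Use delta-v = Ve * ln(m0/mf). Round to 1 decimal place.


Step 1: Mass ratio m0/mf = 126141 / 31684 = 3.981221
Step 2: ln(3.981221) = 1.381589
Step 3: delta-v = 3771 * 1.381589 = 5210.0 m/s

5210.0


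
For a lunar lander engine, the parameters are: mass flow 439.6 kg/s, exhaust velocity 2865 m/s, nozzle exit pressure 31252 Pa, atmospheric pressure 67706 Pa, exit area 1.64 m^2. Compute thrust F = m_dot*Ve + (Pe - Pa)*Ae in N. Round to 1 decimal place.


Step 1: Momentum thrust = m_dot * Ve = 439.6 * 2865 = 1259454.0 N
Step 2: Pressure thrust = (Pe - Pa) * Ae = (31252 - 67706) * 1.64 = -59784.56 N
Step 3: Total thrust F = 1259454.0 + -59784.56 = 1199669.4 N

1199669.4


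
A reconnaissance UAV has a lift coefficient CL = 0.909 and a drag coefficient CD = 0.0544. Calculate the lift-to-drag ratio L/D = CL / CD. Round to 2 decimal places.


Step 1: L/D = CL / CD = 0.909 / 0.0544
Step 2: L/D = 16.71

16.71


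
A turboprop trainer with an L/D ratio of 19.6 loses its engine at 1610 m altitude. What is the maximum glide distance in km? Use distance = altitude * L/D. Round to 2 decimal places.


Step 1: Glide distance = altitude * L/D = 1610 * 19.6 = 31556.0 m
Step 2: Convert to km: 31556.0 / 1000 = 31.56 km

31.56


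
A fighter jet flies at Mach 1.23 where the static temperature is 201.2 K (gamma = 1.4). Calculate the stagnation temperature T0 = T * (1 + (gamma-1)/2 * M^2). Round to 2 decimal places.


Step 1: (gamma-1)/2 = 0.2
Step 2: M^2 = 1.5129
Step 3: 1 + 0.2 * 1.5129 = 1.30258
Step 4: T0 = 201.2 * 1.30258 = 262.08 K

262.08


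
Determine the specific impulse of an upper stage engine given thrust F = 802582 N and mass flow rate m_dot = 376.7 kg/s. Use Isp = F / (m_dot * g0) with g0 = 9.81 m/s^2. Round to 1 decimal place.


Step 1: m_dot * g0 = 376.7 * 9.81 = 3695.43
Step 2: Isp = 802582 / 3695.43 = 217.2 s

217.2


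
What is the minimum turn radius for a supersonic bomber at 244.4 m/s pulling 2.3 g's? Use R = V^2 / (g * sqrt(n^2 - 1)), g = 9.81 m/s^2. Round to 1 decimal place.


Step 1: V^2 = 244.4^2 = 59731.36
Step 2: n^2 - 1 = 2.3^2 - 1 = 4.29
Step 3: sqrt(4.29) = 2.071232
Step 4: R = 59731.36 / (9.81 * 2.071232) = 2939.7 m

2939.7


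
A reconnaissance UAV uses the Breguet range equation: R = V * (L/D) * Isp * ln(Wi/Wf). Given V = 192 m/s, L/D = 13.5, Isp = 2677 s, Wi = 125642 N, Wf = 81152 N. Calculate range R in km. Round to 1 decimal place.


Step 1: Coefficient = V * (L/D) * Isp = 192 * 13.5 * 2677 = 6938784.0 m
Step 2: Wi/Wf = 125642 / 81152 = 1.54823
Step 3: ln(1.54823) = 0.437113
Step 4: R = 6938784.0 * 0.437113 = 3033030.3 m = 3033.0 km

3033.0


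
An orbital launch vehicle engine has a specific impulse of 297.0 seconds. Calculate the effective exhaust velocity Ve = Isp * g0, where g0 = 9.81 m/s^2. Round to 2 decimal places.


Step 1: Ve = Isp * g0 = 297.0 * 9.81
Step 2: Ve = 2913.57 m/s

2913.57


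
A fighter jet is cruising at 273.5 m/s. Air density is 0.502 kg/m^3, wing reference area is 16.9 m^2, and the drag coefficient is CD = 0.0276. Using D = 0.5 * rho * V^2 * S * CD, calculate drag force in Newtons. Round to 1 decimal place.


Step 1: Dynamic pressure q = 0.5 * 0.502 * 273.5^2 = 18775.3648 Pa
Step 2: Drag D = q * S * CD = 18775.3648 * 16.9 * 0.0276
Step 3: D = 8757.6 N

8757.6


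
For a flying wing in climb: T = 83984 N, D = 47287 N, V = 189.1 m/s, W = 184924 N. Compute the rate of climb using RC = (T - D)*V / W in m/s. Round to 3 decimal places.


Step 1: Excess thrust = T - D = 83984 - 47287 = 36697 N
Step 2: Excess power = 36697 * 189.1 = 6939402.7 W
Step 3: RC = 6939402.7 / 184924 = 37.526 m/s

37.526


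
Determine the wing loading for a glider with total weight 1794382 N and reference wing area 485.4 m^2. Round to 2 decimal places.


Step 1: Wing loading = W / S = 1794382 / 485.4
Step 2: Wing loading = 3696.71 N/m^2

3696.71


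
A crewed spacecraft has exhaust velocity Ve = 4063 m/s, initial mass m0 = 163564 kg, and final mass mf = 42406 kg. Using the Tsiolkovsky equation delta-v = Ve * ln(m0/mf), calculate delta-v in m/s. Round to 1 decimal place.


Step 1: Mass ratio m0/mf = 163564 / 42406 = 3.857096
Step 2: ln(3.857096) = 1.349914
Step 3: delta-v = 4063 * 1.349914 = 5484.7 m/s

5484.7


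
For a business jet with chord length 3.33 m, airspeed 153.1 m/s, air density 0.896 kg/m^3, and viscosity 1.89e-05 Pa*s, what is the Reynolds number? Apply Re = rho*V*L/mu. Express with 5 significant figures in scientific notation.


Step 1: Numerator = rho * V * L = 0.896 * 153.1 * 3.33 = 456.801408
Step 2: Re = 456.801408 / 1.89e-05
Step 3: Re = 2.4169e+07

2.4169e+07


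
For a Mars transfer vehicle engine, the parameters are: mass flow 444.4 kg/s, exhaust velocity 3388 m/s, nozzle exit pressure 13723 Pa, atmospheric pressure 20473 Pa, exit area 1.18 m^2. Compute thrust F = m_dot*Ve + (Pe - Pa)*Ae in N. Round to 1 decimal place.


Step 1: Momentum thrust = m_dot * Ve = 444.4 * 3388 = 1505627.2 N
Step 2: Pressure thrust = (Pe - Pa) * Ae = (13723 - 20473) * 1.18 = -7965.00 N
Step 3: Total thrust F = 1505627.2 + -7965.00 = 1497662.2 N

1497662.2


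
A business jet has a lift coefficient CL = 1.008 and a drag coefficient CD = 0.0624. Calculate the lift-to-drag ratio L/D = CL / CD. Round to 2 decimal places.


Step 1: L/D = CL / CD = 1.008 / 0.0624
Step 2: L/D = 16.15

16.15


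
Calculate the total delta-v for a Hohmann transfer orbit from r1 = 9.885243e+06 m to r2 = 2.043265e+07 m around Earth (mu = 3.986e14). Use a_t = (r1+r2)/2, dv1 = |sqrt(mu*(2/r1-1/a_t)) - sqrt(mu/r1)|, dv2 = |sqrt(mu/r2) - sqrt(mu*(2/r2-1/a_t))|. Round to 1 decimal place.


Step 1: Transfer semi-major axis a_t = (9.885243e+06 + 2.043265e+07) / 2 = 1.515895e+07 m
Step 2: v1 (circular at r1) = sqrt(mu/r1) = 6350.02 m/s
Step 3: v_t1 = sqrt(mu*(2/r1 - 1/a_t)) = 7372.3 m/s
Step 4: dv1 = |7372.3 - 6350.02| = 1022.28 m/s
Step 5: v2 (circular at r2) = 4416.79 m/s, v_t2 = 3566.69 m/s
Step 6: dv2 = |4416.79 - 3566.69| = 850.09 m/s
Step 7: Total delta-v = 1022.28 + 850.09 = 1872.4 m/s

1872.4


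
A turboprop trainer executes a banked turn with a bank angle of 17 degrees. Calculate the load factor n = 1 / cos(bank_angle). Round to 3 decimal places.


Step 1: Convert 17 degrees to radians = 0.296706
Step 2: cos(17 deg) = 0.956305
Step 3: n = 1 / 0.956305 = 1.046

1.046


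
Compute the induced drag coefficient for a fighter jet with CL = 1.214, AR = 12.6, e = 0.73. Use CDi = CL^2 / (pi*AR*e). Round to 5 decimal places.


Step 1: CL^2 = 1.214^2 = 1.473796
Step 2: pi * AR * e = 3.14159 * 12.6 * 0.73 = 28.896369
Step 3: CDi = 1.473796 / 28.896369 = 0.05100

0.05100


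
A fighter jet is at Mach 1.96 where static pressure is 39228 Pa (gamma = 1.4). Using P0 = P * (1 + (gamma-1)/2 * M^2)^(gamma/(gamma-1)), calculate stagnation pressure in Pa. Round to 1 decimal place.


Step 1: (gamma-1)/2 * M^2 = 0.2 * 3.8416 = 0.76832
Step 2: 1 + 0.76832 = 1.76832
Step 3: Exponent gamma/(gamma-1) = 3.5
Step 4: P0 = 39228 * 1.76832^3.5 = 288442.4 Pa

288442.4


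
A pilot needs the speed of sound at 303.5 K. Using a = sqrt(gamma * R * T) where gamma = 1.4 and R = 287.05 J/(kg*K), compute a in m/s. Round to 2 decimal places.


Step 1: gamma * R * T = 1.4 * 287.05 * 303.5 = 121967.545
Step 2: a = sqrt(121967.545) = 349.24 m/s

349.24


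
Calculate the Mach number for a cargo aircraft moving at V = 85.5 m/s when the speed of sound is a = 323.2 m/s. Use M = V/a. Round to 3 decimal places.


Step 1: M = V / a = 85.5 / 323.2
Step 2: M = 0.265

0.265


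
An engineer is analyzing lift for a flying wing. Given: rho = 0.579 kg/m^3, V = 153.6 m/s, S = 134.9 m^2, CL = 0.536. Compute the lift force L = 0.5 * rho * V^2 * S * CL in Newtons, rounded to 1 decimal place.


Step 1: Calculate dynamic pressure q = 0.5 * 0.579 * 153.6^2 = 0.5 * 0.579 * 23592.96 = 6830.1619 Pa
Step 2: Multiply by wing area and lift coefficient: L = 6830.1619 * 134.9 * 0.536
Step 3: L = 921388.843 * 0.536 = 493864.4 N

493864.4


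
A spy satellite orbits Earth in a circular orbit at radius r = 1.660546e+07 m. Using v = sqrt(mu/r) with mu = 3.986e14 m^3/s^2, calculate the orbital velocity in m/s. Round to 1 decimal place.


Step 1: mu / r = 3.986e14 / 1.660546e+07 = 24004152.8509
Step 2: v = sqrt(24004152.8509) = 4899.4 m/s

4899.4


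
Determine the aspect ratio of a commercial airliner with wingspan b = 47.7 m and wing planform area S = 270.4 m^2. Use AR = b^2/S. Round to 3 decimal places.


Step 1: b^2 = 47.7^2 = 2275.29
Step 2: AR = 2275.29 / 270.4 = 8.415

8.415


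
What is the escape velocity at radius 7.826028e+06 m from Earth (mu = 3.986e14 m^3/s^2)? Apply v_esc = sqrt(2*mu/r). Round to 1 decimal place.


Step 1: 2*mu/r = 2 * 3.986e14 / 7.826028e+06 = 101865211.829
Step 2: v_esc = sqrt(101865211.829) = 10092.8 m/s

10092.8


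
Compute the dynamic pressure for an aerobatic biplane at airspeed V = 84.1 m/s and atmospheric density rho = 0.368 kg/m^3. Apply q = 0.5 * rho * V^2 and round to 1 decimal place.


Step 1: V^2 = 84.1^2 = 7072.81
Step 2: q = 0.5 * 0.368 * 7072.81
Step 3: q = 1301.4 Pa

1301.4


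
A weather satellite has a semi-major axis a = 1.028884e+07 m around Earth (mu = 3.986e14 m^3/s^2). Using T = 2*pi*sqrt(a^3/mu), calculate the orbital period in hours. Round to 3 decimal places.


Step 1: a^3 / mu = 1.089179e+21 / 3.986e14 = 2.732511e+06
Step 2: sqrt(2.732511e+06) = 1653.0309 s
Step 3: T = 2*pi * 1653.0309 = 10386.3 s
Step 4: T in hours = 10386.3 / 3600 = 2.885 hours

2.885


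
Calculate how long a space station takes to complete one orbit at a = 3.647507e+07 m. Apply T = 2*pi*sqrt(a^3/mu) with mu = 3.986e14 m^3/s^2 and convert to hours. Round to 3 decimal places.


Step 1: a^3 / mu = 4.852755e+22 / 3.986e14 = 1.217450e+08
Step 2: sqrt(1.217450e+08) = 11033.8113 s
Step 3: T = 2*pi * 11033.8113 = 69327.48 s
Step 4: T in hours = 69327.48 / 3600 = 19.258 hours

19.258


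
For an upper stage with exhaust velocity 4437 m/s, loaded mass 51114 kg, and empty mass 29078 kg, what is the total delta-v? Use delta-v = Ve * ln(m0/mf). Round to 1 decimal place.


Step 1: Mass ratio m0/mf = 51114 / 29078 = 1.757824
Step 2: ln(1.757824) = 0.564077
Step 3: delta-v = 4437 * 0.564077 = 2502.8 m/s

2502.8


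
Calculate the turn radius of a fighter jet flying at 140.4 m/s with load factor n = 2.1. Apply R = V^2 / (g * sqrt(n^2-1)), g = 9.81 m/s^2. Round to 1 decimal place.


Step 1: V^2 = 140.4^2 = 19712.16
Step 2: n^2 - 1 = 2.1^2 - 1 = 3.41
Step 3: sqrt(3.41) = 1.846619
Step 4: R = 19712.16 / (9.81 * 1.846619) = 1088.1 m

1088.1


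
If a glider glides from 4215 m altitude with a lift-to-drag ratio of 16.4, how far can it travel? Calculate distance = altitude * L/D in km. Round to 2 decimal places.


Step 1: Glide distance = altitude * L/D = 4215 * 16.4 = 69126.0 m
Step 2: Convert to km: 69126.0 / 1000 = 69.13 km

69.13


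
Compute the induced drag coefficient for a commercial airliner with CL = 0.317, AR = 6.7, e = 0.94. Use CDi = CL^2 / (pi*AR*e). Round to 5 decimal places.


Step 1: CL^2 = 0.317^2 = 0.100489
Step 2: pi * AR * e = 3.14159 * 6.7 * 0.94 = 19.785751
Step 3: CDi = 0.100489 / 19.785751 = 0.00508

0.00508


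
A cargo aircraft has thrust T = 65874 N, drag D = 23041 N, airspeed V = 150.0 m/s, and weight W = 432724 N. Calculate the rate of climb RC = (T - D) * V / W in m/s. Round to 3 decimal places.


Step 1: Excess thrust = T - D = 65874 - 23041 = 42833 N
Step 2: Excess power = 42833 * 150.0 = 6424950.0 W
Step 3: RC = 6424950.0 / 432724 = 14.848 m/s

14.848


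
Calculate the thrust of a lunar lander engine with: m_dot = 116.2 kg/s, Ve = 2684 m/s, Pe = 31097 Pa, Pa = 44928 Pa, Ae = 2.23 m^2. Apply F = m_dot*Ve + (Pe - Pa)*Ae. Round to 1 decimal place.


Step 1: Momentum thrust = m_dot * Ve = 116.2 * 2684 = 311880.8 N
Step 2: Pressure thrust = (Pe - Pa) * Ae = (31097 - 44928) * 2.23 = -30843.13 N
Step 3: Total thrust F = 311880.8 + -30843.13 = 281037.7 N

281037.7


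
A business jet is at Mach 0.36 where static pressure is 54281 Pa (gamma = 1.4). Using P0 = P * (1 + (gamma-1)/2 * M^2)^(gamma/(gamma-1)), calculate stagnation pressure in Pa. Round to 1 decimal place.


Step 1: (gamma-1)/2 * M^2 = 0.2 * 0.1296 = 0.02592
Step 2: 1 + 0.02592 = 1.02592
Step 3: Exponent gamma/(gamma-1) = 3.5
Step 4: P0 = 54281 * 1.02592^3.5 = 59367.0 Pa

59367.0


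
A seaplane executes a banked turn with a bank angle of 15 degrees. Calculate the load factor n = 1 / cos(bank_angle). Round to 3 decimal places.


Step 1: Convert 15 degrees to radians = 0.261799
Step 2: cos(15 deg) = 0.965926
Step 3: n = 1 / 0.965926 = 1.035

1.035


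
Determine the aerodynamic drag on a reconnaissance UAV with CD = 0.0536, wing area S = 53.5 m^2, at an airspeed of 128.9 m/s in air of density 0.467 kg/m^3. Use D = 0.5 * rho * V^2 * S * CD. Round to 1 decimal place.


Step 1: Dynamic pressure q = 0.5 * 0.467 * 128.9^2 = 3879.6515 Pa
Step 2: Drag D = q * S * CD = 3879.6515 * 53.5 * 0.0536
Step 3: D = 11125.3 N

11125.3


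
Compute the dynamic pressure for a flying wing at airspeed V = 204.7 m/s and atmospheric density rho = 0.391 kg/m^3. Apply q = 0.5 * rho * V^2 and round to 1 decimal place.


Step 1: V^2 = 204.7^2 = 41902.09
Step 2: q = 0.5 * 0.391 * 41902.09
Step 3: q = 8191.9 Pa

8191.9


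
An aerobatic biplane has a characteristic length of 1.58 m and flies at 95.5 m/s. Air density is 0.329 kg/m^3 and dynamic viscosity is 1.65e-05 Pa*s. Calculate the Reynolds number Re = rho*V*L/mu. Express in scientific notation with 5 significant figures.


Step 1: Numerator = rho * V * L = 0.329 * 95.5 * 1.58 = 49.64281
Step 2: Re = 49.64281 / 1.65e-05
Step 3: Re = 3.0087e+06

3.0087e+06


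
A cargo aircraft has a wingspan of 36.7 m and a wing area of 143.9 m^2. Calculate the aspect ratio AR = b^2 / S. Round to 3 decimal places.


Step 1: b^2 = 36.7^2 = 1346.89
Step 2: AR = 1346.89 / 143.9 = 9.360

9.360


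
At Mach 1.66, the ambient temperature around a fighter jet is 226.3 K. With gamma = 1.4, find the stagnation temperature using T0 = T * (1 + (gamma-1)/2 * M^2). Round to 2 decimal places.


Step 1: (gamma-1)/2 = 0.2
Step 2: M^2 = 2.7556
Step 3: 1 + 0.2 * 2.7556 = 1.55112
Step 4: T0 = 226.3 * 1.55112 = 351.02 K

351.02


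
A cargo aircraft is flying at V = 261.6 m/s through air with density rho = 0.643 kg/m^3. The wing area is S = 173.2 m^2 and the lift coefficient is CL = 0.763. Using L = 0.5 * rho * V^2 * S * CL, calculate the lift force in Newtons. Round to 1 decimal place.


Step 1: Calculate dynamic pressure q = 0.5 * 0.643 * 261.6^2 = 0.5 * 0.643 * 68434.56 = 22001.711 Pa
Step 2: Multiply by wing area and lift coefficient: L = 22001.711 * 173.2 * 0.763
Step 3: L = 3810696.3521 * 0.763 = 2907561.3 N

2907561.3


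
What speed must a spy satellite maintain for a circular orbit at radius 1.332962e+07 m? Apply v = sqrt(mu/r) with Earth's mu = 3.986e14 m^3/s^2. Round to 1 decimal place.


Step 1: mu / r = 3.986e14 / 1.332962e+07 = 29903328.0769
Step 2: v = sqrt(29903328.0769) = 5468.4 m/s

5468.4


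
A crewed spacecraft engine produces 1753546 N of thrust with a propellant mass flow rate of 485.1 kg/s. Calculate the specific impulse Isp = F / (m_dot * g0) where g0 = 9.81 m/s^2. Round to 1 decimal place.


Step 1: m_dot * g0 = 485.1 * 9.81 = 4758.83
Step 2: Isp = 1753546 / 4758.83 = 368.5 s

368.5


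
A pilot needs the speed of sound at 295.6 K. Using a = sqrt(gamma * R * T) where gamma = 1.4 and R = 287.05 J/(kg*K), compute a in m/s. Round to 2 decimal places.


Step 1: gamma * R * T = 1.4 * 287.05 * 295.6 = 118792.772
Step 2: a = sqrt(118792.772) = 344.66 m/s

344.66


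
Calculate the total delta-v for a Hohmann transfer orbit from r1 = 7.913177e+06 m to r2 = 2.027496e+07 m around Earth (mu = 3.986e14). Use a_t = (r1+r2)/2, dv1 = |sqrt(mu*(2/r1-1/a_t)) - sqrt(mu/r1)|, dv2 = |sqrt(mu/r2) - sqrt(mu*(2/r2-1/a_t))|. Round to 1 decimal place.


Step 1: Transfer semi-major axis a_t = (7.913177e+06 + 2.027496e+07) / 2 = 1.409407e+07 m
Step 2: v1 (circular at r1) = sqrt(mu/r1) = 7097.3 m/s
Step 3: v_t1 = sqrt(mu*(2/r1 - 1/a_t)) = 8512.46 m/s
Step 4: dv1 = |8512.46 - 7097.3| = 1415.16 m/s
Step 5: v2 (circular at r2) = 4433.93 m/s, v_t2 = 3322.35 m/s
Step 6: dv2 = |4433.93 - 3322.35| = 1111.57 m/s
Step 7: Total delta-v = 1415.16 + 1111.57 = 2526.7 m/s

2526.7
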